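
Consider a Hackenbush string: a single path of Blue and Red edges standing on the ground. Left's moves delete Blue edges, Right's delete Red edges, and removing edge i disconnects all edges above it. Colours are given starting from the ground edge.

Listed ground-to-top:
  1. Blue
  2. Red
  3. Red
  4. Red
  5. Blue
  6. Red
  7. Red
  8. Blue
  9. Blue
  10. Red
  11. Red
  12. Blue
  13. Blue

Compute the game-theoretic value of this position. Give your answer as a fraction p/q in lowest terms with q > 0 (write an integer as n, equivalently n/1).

Recurse on prefixes of the 13-edge string Blue Red Red Red Blue Red Red Blue Blue Red Red Blue Blue:
1 of 13 · B · max L 0 · min R +∞ = 1
2 of 13 · BR · max L 0 · min R 1 = 1/2
3 of 13 · BRR · max L 0 · min R 1/2 = 1/4
4 of 13 · BRRR · max L 0 · min R 1/4 = 1/8
5 of 13 · BRRRB · max L 1/8 · min R 1/4 = 3/16
6 of 13 · BRRRBR · max L 1/8 · min R 3/16 = 5/32
7 of 13 · BRRRBRR · max L 1/8 · min R 5/32 = 9/64
8 of 13 · BRRRBRRB · max L 9/64 · min R 5/32 = 19/128
9 of 13 · BRRRBRRBB · max L 19/128 · min R 5/32 = 39/256
10 of 13 · BRRRBRRBBR · max L 19/128 · min R 39/256 = 77/512
11 of 13 · BRRRBRRBBRR · max L 19/128 · min R 77/512 = 153/1024
12 of 13 · BRRRBRRBBRRB · max L 153/1024 · min R 77/512 = 307/2048
13 of 13 · BRRRBRRBBRRBB · max L 307/2048 · min R 77/512 = 615/4096

615/4096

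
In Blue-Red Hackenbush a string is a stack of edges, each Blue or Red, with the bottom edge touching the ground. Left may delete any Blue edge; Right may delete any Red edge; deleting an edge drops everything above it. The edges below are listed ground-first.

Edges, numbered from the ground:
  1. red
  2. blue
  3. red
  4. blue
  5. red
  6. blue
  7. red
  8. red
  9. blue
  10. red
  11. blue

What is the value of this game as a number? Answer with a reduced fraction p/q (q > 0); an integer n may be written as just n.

-693/1024

Recurse on prefixes of the 11-edge string red blue red blue red blue red red blue red blue:
value(r) = {  | 0 } — -1
value(rb) = { -1 | 0 } — -1/2
value(rbr) = { -1 | -1/2 0 } — -3/4
value(rbrb) = { -1 -3/4 | -1/2 0 } — -5/8
value(rbrbr) = { -1 -3/4 | -5/8 -1/2 0 } — -11/16
value(rbrbrb) = { -1 -3/4 -11/16 | -5/8 -1/2 0 } — -21/32
value(rbrbrbr) = { -1 -3/4 -11/16 | -21/32 -5/8 -1/2 0 } — -43/64
value(rbrbrbrr) = { -1 -3/4 -11/16 | -43/64 -21/32 -5/8 -1/2 0 } — -87/128
value(rbrbrbrrb) = { -1 -3/4 -11/16 -87/128 | -43/64 -21/32 -5/8 -1/2 0 } — -173/256
value(rbrbrbrrbr) = { -1 -3/4 -11/16 -87/128 | -173/256 -43/64 -21/32 -5/8 -1/2 0 } — -347/512
value(rbrbrbrrbrb) = { -1 -3/4 -11/16 -87/128 -347/512 | -173/256 -43/64 -21/32 -5/8 -1/2 0 } — -693/1024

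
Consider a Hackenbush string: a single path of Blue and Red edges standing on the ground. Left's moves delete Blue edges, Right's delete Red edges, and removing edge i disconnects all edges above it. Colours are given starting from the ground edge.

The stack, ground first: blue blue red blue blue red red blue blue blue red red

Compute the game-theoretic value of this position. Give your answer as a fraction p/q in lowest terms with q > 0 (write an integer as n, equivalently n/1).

1849/1024

Recurse on prefixes of the 12-edge string blue blue red blue blue red red blue blue blue red red:
1 of 12 · b · max L 0 · min R +∞ -> 1
2 of 12 · bb · max L 1 · min R +∞ -> 2
3 of 12 · bbr · max L 1 · min R 2 -> 3/2
4 of 12 · bbrb · max L 3/2 · min R 2 -> 7/4
5 of 12 · bbrbb · max L 7/4 · min R 2 -> 15/8
6 of 12 · bbrbbr · max L 7/4 · min R 15/8 -> 29/16
7 of 12 · bbrbbrr · max L 7/4 · min R 29/16 -> 57/32
8 of 12 · bbrbbrrb · max L 57/32 · min R 29/16 -> 115/64
9 of 12 · bbrbbrrbb · max L 115/64 · min R 29/16 -> 231/128
10 of 12 · bbrbbrrbbb · max L 231/128 · min R 29/16 -> 463/256
11 of 12 · bbrbbrrbbbr · max L 231/128 · min R 463/256 -> 925/512
12 of 12 · bbrbbrrbbbrr · max L 231/128 · min R 925/512 -> 1849/1024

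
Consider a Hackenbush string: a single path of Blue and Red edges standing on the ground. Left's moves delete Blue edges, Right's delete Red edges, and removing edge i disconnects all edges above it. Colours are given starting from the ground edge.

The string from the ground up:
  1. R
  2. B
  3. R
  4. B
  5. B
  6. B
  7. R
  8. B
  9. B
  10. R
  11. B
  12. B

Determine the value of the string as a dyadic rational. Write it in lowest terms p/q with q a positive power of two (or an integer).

-1097/2048

Prefix values for R B R B B B R B B R B B via {L|R} + simplicity:
1 of 12 · R · max L −∞ · min R 0 => -1
2 of 12 · RB · max L -1 · min R 0 => -1/2
3 of 12 · RBR · max L -1 · min R -1/2 => -3/4
4 of 12 · RBRB · max L -3/4 · min R -1/2 => -5/8
5 of 12 · RBRBB · max L -5/8 · min R -1/2 => -9/16
6 of 12 · RBRBBB · max L -9/16 · min R -1/2 => -17/32
7 of 12 · RBRBBBR · max L -9/16 · min R -17/32 => -35/64
8 of 12 · RBRBBBRB · max L -35/64 · min R -17/32 => -69/128
9 of 12 · RBRBBBRBB · max L -69/128 · min R -17/32 => -137/256
10 of 12 · RBRBBBRBBR · max L -69/128 · min R -137/256 => -275/512
11 of 12 · RBRBBBRBBRB · max L -275/512 · min R -137/256 => -549/1024
12 of 12 · RBRBBBRBBRBB · max L -549/1024 · min R -137/256 => -1097/2048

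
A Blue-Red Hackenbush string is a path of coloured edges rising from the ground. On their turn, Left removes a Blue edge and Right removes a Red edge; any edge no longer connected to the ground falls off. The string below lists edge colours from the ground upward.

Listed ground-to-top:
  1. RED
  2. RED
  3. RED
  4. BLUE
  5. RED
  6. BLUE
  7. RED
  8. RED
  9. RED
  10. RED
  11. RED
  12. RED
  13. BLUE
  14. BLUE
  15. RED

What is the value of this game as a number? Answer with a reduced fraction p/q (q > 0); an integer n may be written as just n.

edge 1 of 15 (RED): {  | 0 } ⇒ -1
edge 2 of 15 (RED): {  | -1, 0 } ⇒ -2
edge 3 of 15 (RED): {  | -2, -1, 0 } ⇒ -3
edge 4 of 15 (BLUE): { -3 | -2, -1, 0 } ⇒ -5/2
edge 5 of 15 (RED): { -3 | -5/2, -2, -1, 0 } ⇒ -11/4
edge 6 of 15 (BLUE): { -3, -11/4 | -5/2, -2, -1, 0 } ⇒ -21/8
edge 7 of 15 (RED): { -3, -11/4 | -21/8, -5/2, -2, -1, 0 } ⇒ -43/16
edge 8 of 15 (RED): { -3, -11/4 | -43/16, -21/8, -5/2, -2, -1, 0 } ⇒ -87/32
edge 9 of 15 (RED): { -3, -11/4 | -87/32, -43/16, -21/8, -5/2, -2, -1, 0 } ⇒ -175/64
edge 10 of 15 (RED): { -3, -11/4 | -175/64, -87/32, -43/16, -21/8, -5/2, -2, -1, 0 } ⇒ -351/128
edge 11 of 15 (RED): { -3, -11/4 | -351/128, -175/64, -87/32, -43/16, -21/8, -5/2, -2, -1, 0 } ⇒ -703/256
edge 12 of 15 (RED): { -3, -11/4 | -703/256, -351/128, -175/64, -87/32, -43/16, -21/8, -5/2, -2, -1, 0 } ⇒ -1407/512
edge 13 of 15 (BLUE): { -3, -11/4, -1407/512 | -703/256, -351/128, -175/64, -87/32, -43/16, -21/8, -5/2, -2, -1, 0 } ⇒ -2813/1024
edge 14 of 15 (BLUE): { -3, -11/4, -1407/512, -2813/1024 | -703/256, -351/128, -175/64, -87/32, -43/16, -21/8, -5/2, -2, -1, 0 } ⇒ -5625/2048
edge 15 of 15 (RED): { -3, -11/4, -1407/512, -2813/1024 | -5625/2048, -703/256, -351/128, -175/64, -87/32, -43/16, -21/8, -5/2, -2, -1, 0 } ⇒ -11251/4096

-11251/4096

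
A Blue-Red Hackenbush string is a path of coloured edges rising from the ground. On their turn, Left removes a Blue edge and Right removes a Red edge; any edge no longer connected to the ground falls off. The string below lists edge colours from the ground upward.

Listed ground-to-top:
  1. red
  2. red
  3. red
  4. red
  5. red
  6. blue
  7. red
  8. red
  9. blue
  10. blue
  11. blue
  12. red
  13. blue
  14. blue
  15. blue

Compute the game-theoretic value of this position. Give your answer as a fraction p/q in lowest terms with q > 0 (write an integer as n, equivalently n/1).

-4881/1024

Recurse on prefixes of the 15-edge string red red red red red blue red red blue blue blue red blue blue blue:
r: Left { none }, Right { 0 } gives simplest -1
rr: Left { none }, Right { -1; 0 } gives simplest -2
rrr: Left { none }, Right { -2; -1; 0 } gives simplest -3
rrrr: Left { none }, Right { -3; -2; -1; 0 } gives simplest -4
rrrrr: Left { none }, Right { -4; -3; -2; -1; 0 } gives simplest -5
rrrrrb: Left { -5 }, Right { -4; -3; -2; -1; 0 } gives simplest -9/2
rrrrrbr: Left { -5 }, Right { -9/2; -4; -3; -2; -1; 0 } gives simplest -19/4
rrrrrbrr: Left { -5 }, Right { -19/4; -9/2; -4; -3; -2; -1; 0 } gives simplest -39/8
rrrrrbrrb: Left { -5; -39/8 }, Right { -19/4; -9/2; -4; -3; -2; -1; 0 } gives simplest -77/16
rrrrrbrrbb: Left { -5; -39/8; -77/16 }, Right { -19/4; -9/2; -4; -3; -2; -1; 0 } gives simplest -153/32
rrrrrbrrbbb: Left { -5; -39/8; -77/16; -153/32 }, Right { -19/4; -9/2; -4; -3; -2; -1; 0 } gives simplest -305/64
rrrrrbrrbbbr: Left { -5; -39/8; -77/16; -153/32 }, Right { -305/64; -19/4; -9/2; -4; -3; -2; -1; 0 } gives simplest -611/128
rrrrrbrrbbbrb: Left { -5; -39/8; -77/16; -153/32; -611/128 }, Right { -305/64; -19/4; -9/2; -4; -3; -2; -1; 0 } gives simplest -1221/256
rrrrrbrrbbbrbb: Left { -5; -39/8; -77/16; -153/32; -611/128; -1221/256 }, Right { -305/64; -19/4; -9/2; -4; -3; -2; -1; 0 } gives simplest -2441/512
rrrrrbrrbbbrbbb: Left { -5; -39/8; -77/16; -153/32; -611/128; -1221/256; -2441/512 }, Right { -305/64; -19/4; -9/2; -4; -3; -2; -1; 0 } gives simplest -4881/1024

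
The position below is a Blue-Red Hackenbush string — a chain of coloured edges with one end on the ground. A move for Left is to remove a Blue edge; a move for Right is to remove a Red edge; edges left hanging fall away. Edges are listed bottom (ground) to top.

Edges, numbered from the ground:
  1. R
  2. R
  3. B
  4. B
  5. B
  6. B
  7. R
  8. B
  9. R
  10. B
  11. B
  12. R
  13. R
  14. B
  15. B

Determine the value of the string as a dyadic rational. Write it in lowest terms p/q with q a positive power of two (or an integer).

step 1: add R to get R; options L={  } R={ 0 } so -1
step 2: add R to get RR; options L={  } R={ -1; 0 } so -2
step 3: add B to get RRB; options L={ -2 } R={ -1; 0 } so -3/2
step 4: add B to get RRBB; options L={ -2; -3/2 } R={ -1; 0 } so -5/4
step 5: add B to get RRBBB; options L={ -2; -3/2; -5/4 } R={ -1; 0 } so -9/8
step 6: add B to get RRBBBB; options L={ -2; -3/2; -5/4; -9/8 } R={ -1; 0 } so -17/16
step 7: add R to get RRBBBBR; options L={ -2; -3/2; -5/4; -9/8 } R={ -17/16; -1; 0 } so -35/32
step 8: add B to get RRBBBBRB; options L={ -2; -3/2; -5/4; -9/8; -35/32 } R={ -17/16; -1; 0 } so -69/64
step 9: add R to get RRBBBBRBR; options L={ -2; -3/2; -5/4; -9/8; -35/32 } R={ -69/64; -17/16; -1; 0 } so -139/128
step 10: add B to get RRBBBBRBRB; options L={ -2; -3/2; -5/4; -9/8; -35/32; -139/128 } R={ -69/64; -17/16; -1; 0 } so -277/256
step 11: add B to get RRBBBBRBRBB; options L={ -2; -3/2; -5/4; -9/8; -35/32; -139/128; -277/256 } R={ -69/64; -17/16; -1; 0 } so -553/512
step 12: add R to get RRBBBBRBRBBR; options L={ -2; -3/2; -5/4; -9/8; -35/32; -139/128; -277/256 } R={ -553/512; -69/64; -17/16; -1; 0 } so -1107/1024
step 13: add R to get RRBBBBRBRBBRR; options L={ -2; -3/2; -5/4; -9/8; -35/32; -139/128; -277/256 } R={ -1107/1024; -553/512; -69/64; -17/16; -1; 0 } so -2215/2048
step 14: add B to get RRBBBBRBRBBRRB; options L={ -2; -3/2; -5/4; -9/8; -35/32; -139/128; -277/256; -2215/2048 } R={ -1107/1024; -553/512; -69/64; -17/16; -1; 0 } so -4429/4096
step 15: add B to get RRBBBBRBRBBRRBB; options L={ -2; -3/2; -5/4; -9/8; -35/32; -139/128; -277/256; -2215/2048; -4429/4096 } R={ -1107/1024; -553/512; -69/64; -17/16; -1; 0 } so -8857/8192

-8857/8192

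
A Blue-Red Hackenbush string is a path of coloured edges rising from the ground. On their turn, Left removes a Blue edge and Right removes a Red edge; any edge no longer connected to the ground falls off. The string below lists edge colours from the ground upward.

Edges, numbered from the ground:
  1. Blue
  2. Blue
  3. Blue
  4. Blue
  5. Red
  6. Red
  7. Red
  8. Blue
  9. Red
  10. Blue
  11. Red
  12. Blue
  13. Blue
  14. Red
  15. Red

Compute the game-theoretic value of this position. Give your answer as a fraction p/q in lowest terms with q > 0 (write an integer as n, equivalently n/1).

6489/2048

Recurse on prefixes of the 15-edge string Blue Blue Blue Blue Red Red Red Blue Red Blue Red Blue Blue Red Red:
step 1: add Blue to get B; options L={ 0 } R={ ∅ } = 1
step 2: add Blue to get BB; options L={ 0; 1 } R={ ∅ } = 2
step 3: add Blue to get BBB; options L={ 0; 1; 2 } R={ ∅ } = 3
step 4: add Blue to get BBBB; options L={ 0; 1; 2; 3 } R={ ∅ } = 4
step 5: add Red to get BBBBR; options L={ 0; 1; 2; 3 } R={ 4 } = 7/2
step 6: add Red to get BBBBRR; options L={ 0; 1; 2; 3 } R={ 7/2; 4 } = 13/4
step 7: add Red to get BBBBRRR; options L={ 0; 1; 2; 3 } R={ 13/4; 7/2; 4 } = 25/8
step 8: add Blue to get BBBBRRRB; options L={ 0; 1; 2; 3; 25/8 } R={ 13/4; 7/2; 4 } = 51/16
step 9: add Red to get BBBBRRRBR; options L={ 0; 1; 2; 3; 25/8 } R={ 51/16; 13/4; 7/2; 4 } = 101/32
step 10: add Blue to get BBBBRRRBRB; options L={ 0; 1; 2; 3; 25/8; 101/32 } R={ 51/16; 13/4; 7/2; 4 } = 203/64
step 11: add Red to get BBBBRRRBRBR; options L={ 0; 1; 2; 3; 25/8; 101/32 } R={ 203/64; 51/16; 13/4; 7/2; 4 } = 405/128
step 12: add Blue to get BBBBRRRBRBRB; options L={ 0; 1; 2; 3; 25/8; 101/32; 405/128 } R={ 203/64; 51/16; 13/4; 7/2; 4 } = 811/256
step 13: add Blue to get BBBBRRRBRBRBB; options L={ 0; 1; 2; 3; 25/8; 101/32; 405/128; 811/256 } R={ 203/64; 51/16; 13/4; 7/2; 4 } = 1623/512
step 14: add Red to get BBBBRRRBRBRBBR; options L={ 0; 1; 2; 3; 25/8; 101/32; 405/128; 811/256 } R={ 1623/512; 203/64; 51/16; 13/4; 7/2; 4 } = 3245/1024
step 15: add Red to get BBBBRRRBRBRBBRR; options L={ 0; 1; 2; 3; 25/8; 101/32; 405/128; 811/256 } R={ 3245/1024; 1623/512; 203/64; 51/16; 13/4; 7/2; 4 } = 6489/2048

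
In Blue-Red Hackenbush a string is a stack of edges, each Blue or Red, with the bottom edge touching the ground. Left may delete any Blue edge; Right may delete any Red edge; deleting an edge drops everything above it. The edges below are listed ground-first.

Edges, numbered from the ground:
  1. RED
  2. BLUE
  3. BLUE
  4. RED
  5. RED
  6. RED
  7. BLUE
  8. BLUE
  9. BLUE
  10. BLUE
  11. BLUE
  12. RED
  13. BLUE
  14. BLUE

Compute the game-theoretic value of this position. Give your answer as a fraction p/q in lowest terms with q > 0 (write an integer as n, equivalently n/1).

-3593/8192

1 of 14 · R · max L −∞ · min R 0 so -1
2 of 14 · RB · max L -1 · min R 0 so -1/2
3 of 14 · RBB · max L -1/2 · min R 0 so -1/4
4 of 14 · RBBR · max L -1/2 · min R -1/4 so -3/8
5 of 14 · RBBRR · max L -1/2 · min R -3/8 so -7/16
6 of 14 · RBBRRR · max L -1/2 · min R -7/16 so -15/32
7 of 14 · RBBRRRB · max L -15/32 · min R -7/16 so -29/64
8 of 14 · RBBRRRBB · max L -29/64 · min R -7/16 so -57/128
9 of 14 · RBBRRRBBB · max L -57/128 · min R -7/16 so -113/256
10 of 14 · RBBRRRBBBB · max L -113/256 · min R -7/16 so -225/512
11 of 14 · RBBRRRBBBBB · max L -225/512 · min R -7/16 so -449/1024
12 of 14 · RBBRRRBBBBBR · max L -225/512 · min R -449/1024 so -899/2048
13 of 14 · RBBRRRBBBBBRB · max L -899/2048 · min R -449/1024 so -1797/4096
14 of 14 · RBBRRRBBBBBRBB · max L -1797/4096 · min R -449/1024 so -3593/8192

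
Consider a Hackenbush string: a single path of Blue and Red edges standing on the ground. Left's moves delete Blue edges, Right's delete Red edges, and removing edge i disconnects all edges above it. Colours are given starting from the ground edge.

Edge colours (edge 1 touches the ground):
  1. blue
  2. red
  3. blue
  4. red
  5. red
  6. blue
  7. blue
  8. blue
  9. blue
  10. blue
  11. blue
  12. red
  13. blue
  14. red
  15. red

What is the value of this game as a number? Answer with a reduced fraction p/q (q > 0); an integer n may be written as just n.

10217/16384

edge 1 of 15 (blue): { 0 | none } = 1
edge 2 of 15 (red): { 0 | 1 } = 1/2
edge 3 of 15 (blue): { 0,1/2 | 1 } = 3/4
edge 4 of 15 (red): { 0,1/2 | 3/4,1 } = 5/8
edge 5 of 15 (red): { 0,1/2 | 5/8,3/4,1 } = 9/16
edge 6 of 15 (blue): { 0,1/2,9/16 | 5/8,3/4,1 } = 19/32
edge 7 of 15 (blue): { 0,1/2,9/16,19/32 | 5/8,3/4,1 } = 39/64
edge 8 of 15 (blue): { 0,1/2,9/16,19/32,39/64 | 5/8,3/4,1 } = 79/128
edge 9 of 15 (blue): { 0,1/2,9/16,19/32,39/64,79/128 | 5/8,3/4,1 } = 159/256
edge 10 of 15 (blue): { 0,1/2,9/16,19/32,39/64,79/128,159/256 | 5/8,3/4,1 } = 319/512
edge 11 of 15 (blue): { 0,1/2,9/16,19/32,39/64,79/128,159/256,319/512 | 5/8,3/4,1 } = 639/1024
edge 12 of 15 (red): { 0,1/2,9/16,19/32,39/64,79/128,159/256,319/512 | 639/1024,5/8,3/4,1 } = 1277/2048
edge 13 of 15 (blue): { 0,1/2,9/16,19/32,39/64,79/128,159/256,319/512,1277/2048 | 639/1024,5/8,3/4,1 } = 2555/4096
edge 14 of 15 (red): { 0,1/2,9/16,19/32,39/64,79/128,159/256,319/512,1277/2048 | 2555/4096,639/1024,5/8,3/4,1 } = 5109/8192
edge 15 of 15 (red): { 0,1/2,9/16,19/32,39/64,79/128,159/256,319/512,1277/2048 | 5109/8192,2555/4096,639/1024,5/8,3/4,1 } = 10217/16384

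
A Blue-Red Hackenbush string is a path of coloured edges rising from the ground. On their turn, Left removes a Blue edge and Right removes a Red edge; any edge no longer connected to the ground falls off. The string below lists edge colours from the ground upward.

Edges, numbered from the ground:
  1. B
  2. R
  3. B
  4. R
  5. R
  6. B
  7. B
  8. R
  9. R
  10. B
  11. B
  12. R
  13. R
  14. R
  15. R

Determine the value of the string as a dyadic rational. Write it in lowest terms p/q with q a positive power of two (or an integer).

9825/16384

edge 1 of 15 (B): { 0 | — } gives 1
edge 2 of 15 (R): { 0 | 1 } gives 1/2
edge 3 of 15 (B): { 0 1/2 | 1 } gives 3/4
edge 4 of 15 (R): { 0 1/2 | 3/4 1 } gives 5/8
edge 5 of 15 (R): { 0 1/2 | 5/8 3/4 1 } gives 9/16
edge 6 of 15 (B): { 0 1/2 9/16 | 5/8 3/4 1 } gives 19/32
edge 7 of 15 (B): { 0 1/2 9/16 19/32 | 5/8 3/4 1 } gives 39/64
edge 8 of 15 (R): { 0 1/2 9/16 19/32 | 39/64 5/8 3/4 1 } gives 77/128
edge 9 of 15 (R): { 0 1/2 9/16 19/32 | 77/128 39/64 5/8 3/4 1 } gives 153/256
edge 10 of 15 (B): { 0 1/2 9/16 19/32 153/256 | 77/128 39/64 5/8 3/4 1 } gives 307/512
edge 11 of 15 (B): { 0 1/2 9/16 19/32 153/256 307/512 | 77/128 39/64 5/8 3/4 1 } gives 615/1024
edge 12 of 15 (R): { 0 1/2 9/16 19/32 153/256 307/512 | 615/1024 77/128 39/64 5/8 3/4 1 } gives 1229/2048
edge 13 of 15 (R): { 0 1/2 9/16 19/32 153/256 307/512 | 1229/2048 615/1024 77/128 39/64 5/8 3/4 1 } gives 2457/4096
edge 14 of 15 (R): { 0 1/2 9/16 19/32 153/256 307/512 | 2457/4096 1229/2048 615/1024 77/128 39/64 5/8 3/4 1 } gives 4913/8192
edge 15 of 15 (R): { 0 1/2 9/16 19/32 153/256 307/512 | 4913/8192 2457/4096 1229/2048 615/1024 77/128 39/64 5/8 3/4 1 } gives 9825/16384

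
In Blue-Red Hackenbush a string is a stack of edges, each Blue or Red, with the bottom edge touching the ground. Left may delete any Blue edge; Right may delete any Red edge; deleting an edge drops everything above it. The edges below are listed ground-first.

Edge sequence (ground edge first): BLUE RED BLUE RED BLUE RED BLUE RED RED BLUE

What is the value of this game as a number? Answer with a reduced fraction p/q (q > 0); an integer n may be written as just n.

G(B) = { 0 | (no moves) } => 1
G(BR) = { 0 | 1 } => 1/2
G(BRB) = { 0 1/2 | 1 } => 3/4
G(BRBR) = { 0 1/2 | 3/4 1 } => 5/8
G(BRBRB) = { 0 1/2 5/8 | 3/4 1 } => 11/16
G(BRBRBR) = { 0 1/2 5/8 | 11/16 3/4 1 } => 21/32
G(BRBRBRB) = { 0 1/2 5/8 21/32 | 11/16 3/4 1 } => 43/64
G(BRBRBRBR) = { 0 1/2 5/8 21/32 | 43/64 11/16 3/4 1 } => 85/128
G(BRBRBRBRR) = { 0 1/2 5/8 21/32 | 85/128 43/64 11/16 3/4 1 } => 169/256
G(BRBRBRBRRB) = { 0 1/2 5/8 21/32 169/256 | 85/128 43/64 11/16 3/4 1 } => 339/512

339/512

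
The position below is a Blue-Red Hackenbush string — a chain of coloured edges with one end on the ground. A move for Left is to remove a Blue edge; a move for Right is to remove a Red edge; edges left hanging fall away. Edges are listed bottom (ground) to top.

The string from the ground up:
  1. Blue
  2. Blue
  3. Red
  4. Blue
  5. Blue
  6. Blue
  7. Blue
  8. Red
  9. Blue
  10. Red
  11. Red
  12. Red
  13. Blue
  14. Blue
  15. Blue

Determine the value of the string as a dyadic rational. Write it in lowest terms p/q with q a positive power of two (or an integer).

16015/8192

1 of 15 · B · max L 0 · min R +∞ ⇒ 1
2 of 15 · BB · max L 1 · min R +∞ ⇒ 2
3 of 15 · BBR · max L 1 · min R 2 ⇒ 3/2
4 of 15 · BBRB · max L 3/2 · min R 2 ⇒ 7/4
5 of 15 · BBRBB · max L 7/4 · min R 2 ⇒ 15/8
6 of 15 · BBRBBB · max L 15/8 · min R 2 ⇒ 31/16
7 of 15 · BBRBBBB · max L 31/16 · min R 2 ⇒ 63/32
8 of 15 · BBRBBBBR · max L 31/16 · min R 63/32 ⇒ 125/64
9 of 15 · BBRBBBBRB · max L 125/64 · min R 63/32 ⇒ 251/128
10 of 15 · BBRBBBBRBR · max L 125/64 · min R 251/128 ⇒ 501/256
11 of 15 · BBRBBBBRBRR · max L 125/64 · min R 501/256 ⇒ 1001/512
12 of 15 · BBRBBBBRBRRR · max L 125/64 · min R 1001/512 ⇒ 2001/1024
13 of 15 · BBRBBBBRBRRRB · max L 2001/1024 · min R 1001/512 ⇒ 4003/2048
14 of 15 · BBRBBBBRBRRRBB · max L 4003/2048 · min R 1001/512 ⇒ 8007/4096
15 of 15 · BBRBBBBRBRRRBBB · max L 8007/4096 · min R 1001/512 ⇒ 16015/8192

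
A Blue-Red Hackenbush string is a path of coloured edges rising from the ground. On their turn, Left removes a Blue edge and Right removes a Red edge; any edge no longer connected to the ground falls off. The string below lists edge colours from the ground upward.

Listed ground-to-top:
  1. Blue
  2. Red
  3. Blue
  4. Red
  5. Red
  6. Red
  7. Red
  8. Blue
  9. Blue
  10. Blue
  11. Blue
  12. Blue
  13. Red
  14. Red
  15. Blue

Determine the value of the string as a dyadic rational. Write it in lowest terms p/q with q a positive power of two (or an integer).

8691/16384

g(B) = { 0 | none } = 1
g(BR) = { 0 | 1 } = 1/2
g(BRB) = { 0 1/2 | 1 } = 3/4
g(BRBR) = { 0 1/2 | 3/4 1 } = 5/8
g(BRBRR) = { 0 1/2 | 5/8 3/4 1 } = 9/16
g(BRBRRR) = { 0 1/2 | 9/16 5/8 3/4 1 } = 17/32
g(BRBRRRR) = { 0 1/2 | 17/32 9/16 5/8 3/4 1 } = 33/64
g(BRBRRRRB) = { 0 1/2 33/64 | 17/32 9/16 5/8 3/4 1 } = 67/128
g(BRBRRRRBB) = { 0 1/2 33/64 67/128 | 17/32 9/16 5/8 3/4 1 } = 135/256
g(BRBRRRRBBB) = { 0 1/2 33/64 67/128 135/256 | 17/32 9/16 5/8 3/4 1 } = 271/512
g(BRBRRRRBBBB) = { 0 1/2 33/64 67/128 135/256 271/512 | 17/32 9/16 5/8 3/4 1 } = 543/1024
g(BRBRRRRBBBBB) = { 0 1/2 33/64 67/128 135/256 271/512 543/1024 | 17/32 9/16 5/8 3/4 1 } = 1087/2048
g(BRBRRRRBBBBBR) = { 0 1/2 33/64 67/128 135/256 271/512 543/1024 | 1087/2048 17/32 9/16 5/8 3/4 1 } = 2173/4096
g(BRBRRRRBBBBBRR) = { 0 1/2 33/64 67/128 135/256 271/512 543/1024 | 2173/4096 1087/2048 17/32 9/16 5/8 3/4 1 } = 4345/8192
g(BRBRRRRBBBBBRRB) = { 0 1/2 33/64 67/128 135/256 271/512 543/1024 4345/8192 | 2173/4096 1087/2048 17/32 9/16 5/8 3/4 1 } = 8691/16384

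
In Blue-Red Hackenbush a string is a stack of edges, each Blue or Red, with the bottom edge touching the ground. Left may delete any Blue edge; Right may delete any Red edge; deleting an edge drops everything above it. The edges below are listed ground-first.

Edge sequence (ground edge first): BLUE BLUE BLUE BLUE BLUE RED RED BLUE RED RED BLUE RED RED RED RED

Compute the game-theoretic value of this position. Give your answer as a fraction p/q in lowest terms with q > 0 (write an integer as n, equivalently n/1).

4385/1024

step 1: add BLUE to get B; options L={ 0 } R={ none } gives 1
step 2: add BLUE to get BB; options L={ 0,1 } R={ none } gives 2
step 3: add BLUE to get BBB; options L={ 0,1,2 } R={ none } gives 3
step 4: add BLUE to get BBBB; options L={ 0,1,2,3 } R={ none } gives 4
step 5: add BLUE to get BBBBB; options L={ 0,1,2,3,4 } R={ none } gives 5
step 6: add RED to get BBBBBR; options L={ 0,1,2,3,4 } R={ 5 } gives 9/2
step 7: add RED to get BBBBBRR; options L={ 0,1,2,3,4 } R={ 9/2,5 } gives 17/4
step 8: add BLUE to get BBBBBRRB; options L={ 0,1,2,3,4,17/4 } R={ 9/2,5 } gives 35/8
step 9: add RED to get BBBBBRRBR; options L={ 0,1,2,3,4,17/4 } R={ 35/8,9/2,5 } gives 69/16
step 10: add RED to get BBBBBRRBRR; options L={ 0,1,2,3,4,17/4 } R={ 69/16,35/8,9/2,5 } gives 137/32
step 11: add BLUE to get BBBBBRRBRRB; options L={ 0,1,2,3,4,17/4,137/32 } R={ 69/16,35/8,9/2,5 } gives 275/64
step 12: add RED to get BBBBBRRBRRBR; options L={ 0,1,2,3,4,17/4,137/32 } R={ 275/64,69/16,35/8,9/2,5 } gives 549/128
step 13: add RED to get BBBBBRRBRRBRR; options L={ 0,1,2,3,4,17/4,137/32 } R={ 549/128,275/64,69/16,35/8,9/2,5 } gives 1097/256
step 14: add RED to get BBBBBRRBRRBRRR; options L={ 0,1,2,3,4,17/4,137/32 } R={ 1097/256,549/128,275/64,69/16,35/8,9/2,5 } gives 2193/512
step 15: add RED to get BBBBBRRBRRBRRRR; options L={ 0,1,2,3,4,17/4,137/32 } R={ 2193/512,1097/256,549/128,275/64,69/16,35/8,9/2,5 } gives 4385/1024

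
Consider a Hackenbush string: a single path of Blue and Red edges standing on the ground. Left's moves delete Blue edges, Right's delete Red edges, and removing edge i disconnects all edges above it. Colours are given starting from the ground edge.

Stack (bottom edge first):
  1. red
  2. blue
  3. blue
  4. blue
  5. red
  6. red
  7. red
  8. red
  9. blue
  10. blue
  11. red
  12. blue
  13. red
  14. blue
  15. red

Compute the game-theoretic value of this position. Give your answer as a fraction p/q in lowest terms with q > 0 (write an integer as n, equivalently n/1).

val_1 [r]  L=[·]  R=[0]  ⇒ -1
val_2 [rb]  L=[-1]  R=[0]  ⇒ -1/2
val_3 [rbb]  L=[-1; -1/2]  R=[0]  ⇒ -1/4
val_4 [rbbb]  L=[-1; -1/2; -1/4]  R=[0]  ⇒ -1/8
val_5 [rbbbr]  L=[-1; -1/2; -1/4]  R=[-1/8; 0]  ⇒ -3/16
val_6 [rbbbrr]  L=[-1; -1/2; -1/4]  R=[-3/16; -1/8; 0]  ⇒ -7/32
val_7 [rbbbrrr]  L=[-1; -1/2; -1/4]  R=[-7/32; -3/16; -1/8; 0]  ⇒ -15/64
val_8 [rbbbrrrr]  L=[-1; -1/2; -1/4]  R=[-15/64; -7/32; -3/16; -1/8; 0]  ⇒ -31/128
val_9 [rbbbrrrrb]  L=[-1; -1/2; -1/4; -31/128]  R=[-15/64; -7/32; -3/16; -1/8; 0]  ⇒ -61/256
val_10 [rbbbrrrrbb]  L=[-1; -1/2; -1/4; -31/128; -61/256]  R=[-15/64; -7/32; -3/16; -1/8; 0]  ⇒ -121/512
val_11 [rbbbrrrrbbr]  L=[-1; -1/2; -1/4; -31/128; -61/256]  R=[-121/512; -15/64; -7/32; -3/16; -1/8; 0]  ⇒ -243/1024
val_12 [rbbbrrrrbbrb]  L=[-1; -1/2; -1/4; -31/128; -61/256; -243/1024]  R=[-121/512; -15/64; -7/32; -3/16; -1/8; 0]  ⇒ -485/2048
val_13 [rbbbrrrrbbrbr]  L=[-1; -1/2; -1/4; -31/128; -61/256; -243/1024]  R=[-485/2048; -121/512; -15/64; -7/32; -3/16; -1/8; 0]  ⇒ -971/4096
val_14 [rbbbrrrrbbrbrb]  L=[-1; -1/2; -1/4; -31/128; -61/256; -243/1024; -971/4096]  R=[-485/2048; -121/512; -15/64; -7/32; -3/16; -1/8; 0]  ⇒ -1941/8192
val_15 [rbbbrrrrbbrbrbr]  L=[-1; -1/2; -1/4; -31/128; -61/256; -243/1024; -971/4096]  R=[-1941/8192; -485/2048; -121/512; -15/64; -7/32; -3/16; -1/8; 0]  ⇒ -3883/16384

-3883/16384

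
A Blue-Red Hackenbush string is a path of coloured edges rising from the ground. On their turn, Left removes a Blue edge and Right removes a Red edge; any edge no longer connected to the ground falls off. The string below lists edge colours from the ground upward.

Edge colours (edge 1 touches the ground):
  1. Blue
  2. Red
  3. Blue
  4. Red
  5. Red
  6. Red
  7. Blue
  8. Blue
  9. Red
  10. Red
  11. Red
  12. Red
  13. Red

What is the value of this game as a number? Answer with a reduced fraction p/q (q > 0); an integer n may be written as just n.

Build g(s[:k]) for k = 1..13, string s = Blue Red Blue Red Red Red Blue Blue Red Red Red Red Red.
B: Left { 0 }, Right { · } gives simplest 1
BR: Left { 0 }, Right { 1 } gives simplest 1/2
BRB: Left { 0,1/2 }, Right { 1 } gives simplest 3/4
BRBR: Left { 0,1/2 }, Right { 3/4,1 } gives simplest 5/8
BRBRR: Left { 0,1/2 }, Right { 5/8,3/4,1 } gives simplest 9/16
BRBRRR: Left { 0,1/2 }, Right { 9/16,5/8,3/4,1 } gives simplest 17/32
BRBRRRB: Left { 0,1/2,17/32 }, Right { 9/16,5/8,3/4,1 } gives simplest 35/64
BRBRRRBB: Left { 0,1/2,17/32,35/64 }, Right { 9/16,5/8,3/4,1 } gives simplest 71/128
BRBRRRBBR: Left { 0,1/2,17/32,35/64 }, Right { 71/128,9/16,5/8,3/4,1 } gives simplest 141/256
BRBRRRBBRR: Left { 0,1/2,17/32,35/64 }, Right { 141/256,71/128,9/16,5/8,3/4,1 } gives simplest 281/512
BRBRRRBBRRR: Left { 0,1/2,17/32,35/64 }, Right { 281/512,141/256,71/128,9/16,5/8,3/4,1 } gives simplest 561/1024
BRBRRRBBRRRR: Left { 0,1/2,17/32,35/64 }, Right { 561/1024,281/512,141/256,71/128,9/16,5/8,3/4,1 } gives simplest 1121/2048
BRBRRRBBRRRRR: Left { 0,1/2,17/32,35/64 }, Right { 1121/2048,561/1024,281/512,141/256,71/128,9/16,5/8,3/4,1 } gives simplest 2241/4096

2241/4096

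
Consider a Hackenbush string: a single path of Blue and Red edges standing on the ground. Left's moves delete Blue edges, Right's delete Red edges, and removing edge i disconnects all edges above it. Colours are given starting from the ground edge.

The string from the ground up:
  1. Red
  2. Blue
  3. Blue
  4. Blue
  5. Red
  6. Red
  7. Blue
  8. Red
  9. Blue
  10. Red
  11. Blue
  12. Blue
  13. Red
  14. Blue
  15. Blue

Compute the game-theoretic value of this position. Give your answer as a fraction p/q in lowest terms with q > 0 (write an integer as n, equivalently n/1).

-3401/16384

Recurse on prefixes of the 15-edge string Red Blue Blue Blue Red Red Blue Red Blue Red Blue Blue Red Blue Blue:
R: Left { — }, Right { 0 } = simplest -1
RB: Left { -1 }, Right { 0 } = simplest -1/2
RBB: Left { -1; -1/2 }, Right { 0 } = simplest -1/4
RBBB: Left { -1; -1/2; -1/4 }, Right { 0 } = simplest -1/8
RBBBR: Left { -1; -1/2; -1/4 }, Right { -1/8; 0 } = simplest -3/16
RBBBRR: Left { -1; -1/2; -1/4 }, Right { -3/16; -1/8; 0 } = simplest -7/32
RBBBRRB: Left { -1; -1/2; -1/4; -7/32 }, Right { -3/16; -1/8; 0 } = simplest -13/64
RBBBRRBR: Left { -1; -1/2; -1/4; -7/32 }, Right { -13/64; -3/16; -1/8; 0 } = simplest -27/128
RBBBRRBRB: Left { -1; -1/2; -1/4; -7/32; -27/128 }, Right { -13/64; -3/16; -1/8; 0 } = simplest -53/256
RBBBRRBRBR: Left { -1; -1/2; -1/4; -7/32; -27/128 }, Right { -53/256; -13/64; -3/16; -1/8; 0 } = simplest -107/512
RBBBRRBRBRB: Left { -1; -1/2; -1/4; -7/32; -27/128; -107/512 }, Right { -53/256; -13/64; -3/16; -1/8; 0 } = simplest -213/1024
RBBBRRBRBRBB: Left { -1; -1/2; -1/4; -7/32; -27/128; -107/512; -213/1024 }, Right { -53/256; -13/64; -3/16; -1/8; 0 } = simplest -425/2048
RBBBRRBRBRBBR: Left { -1; -1/2; -1/4; -7/32; -27/128; -107/512; -213/1024 }, Right { -425/2048; -53/256; -13/64; -3/16; -1/8; 0 } = simplest -851/4096
RBBBRRBRBRBBRB: Left { -1; -1/2; -1/4; -7/32; -27/128; -107/512; -213/1024; -851/4096 }, Right { -425/2048; -53/256; -13/64; -3/16; -1/8; 0 } = simplest -1701/8192
RBBBRRBRBRBBRBB: Left { -1; -1/2; -1/4; -7/32; -27/128; -107/512; -213/1024; -851/4096; -1701/8192 }, Right { -425/2048; -53/256; -13/64; -3/16; -1/8; 0 } = simplest -3401/16384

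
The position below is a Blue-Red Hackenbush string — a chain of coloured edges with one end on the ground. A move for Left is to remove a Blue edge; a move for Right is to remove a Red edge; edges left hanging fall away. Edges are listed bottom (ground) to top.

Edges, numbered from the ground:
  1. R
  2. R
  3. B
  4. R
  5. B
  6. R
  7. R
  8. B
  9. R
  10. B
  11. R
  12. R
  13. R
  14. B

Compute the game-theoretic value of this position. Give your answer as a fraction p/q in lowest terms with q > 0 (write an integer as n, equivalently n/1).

-7005/4096

Recurse on prefixes of the 14-edge string R R B R B R R B R B R R R B:
edge 1 of 14 (R): {  | 0 } — -1
edge 2 of 14 (R): {  | -1,0 } — -2
edge 3 of 14 (B): { -2 | -1,0 } — -3/2
edge 4 of 14 (R): { -2 | -3/2,-1,0 } — -7/4
edge 5 of 14 (B): { -2,-7/4 | -3/2,-1,0 } — -13/8
edge 6 of 14 (R): { -2,-7/4 | -13/8,-3/2,-1,0 } — -27/16
edge 7 of 14 (R): { -2,-7/4 | -27/16,-13/8,-3/2,-1,0 } — -55/32
edge 8 of 14 (B): { -2,-7/4,-55/32 | -27/16,-13/8,-3/2,-1,0 } — -109/64
edge 9 of 14 (R): { -2,-7/4,-55/32 | -109/64,-27/16,-13/8,-3/2,-1,0 } — -219/128
edge 10 of 14 (B): { -2,-7/4,-55/32,-219/128 | -109/64,-27/16,-13/8,-3/2,-1,0 } — -437/256
edge 11 of 14 (R): { -2,-7/4,-55/32,-219/128 | -437/256,-109/64,-27/16,-13/8,-3/2,-1,0 } — -875/512
edge 12 of 14 (R): { -2,-7/4,-55/32,-219/128 | -875/512,-437/256,-109/64,-27/16,-13/8,-3/2,-1,0 } — -1751/1024
edge 13 of 14 (R): { -2,-7/4,-55/32,-219/128 | -1751/1024,-875/512,-437/256,-109/64,-27/16,-13/8,-3/2,-1,0 } — -3503/2048
edge 14 of 14 (B): { -2,-7/4,-55/32,-219/128,-3503/2048 | -1751/1024,-875/512,-437/256,-109/64,-27/16,-13/8,-3/2,-1,0 } — -7005/4096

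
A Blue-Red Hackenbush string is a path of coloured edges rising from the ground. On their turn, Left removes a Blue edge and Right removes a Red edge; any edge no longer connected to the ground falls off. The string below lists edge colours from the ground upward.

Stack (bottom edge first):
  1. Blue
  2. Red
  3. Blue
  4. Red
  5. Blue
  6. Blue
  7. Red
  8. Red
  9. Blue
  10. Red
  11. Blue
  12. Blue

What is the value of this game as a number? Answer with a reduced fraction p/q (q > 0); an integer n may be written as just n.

1431/2048

edge 1 of 12 (Blue): { 0 | · } → 1
edge 2 of 12 (Red): { 0 | 1 } → 1/2
edge 3 of 12 (Blue): { 0 1/2 | 1 } → 3/4
edge 4 of 12 (Red): { 0 1/2 | 3/4 1 } → 5/8
edge 5 of 12 (Blue): { 0 1/2 5/8 | 3/4 1 } → 11/16
edge 6 of 12 (Blue): { 0 1/2 5/8 11/16 | 3/4 1 } → 23/32
edge 7 of 12 (Red): { 0 1/2 5/8 11/16 | 23/32 3/4 1 } → 45/64
edge 8 of 12 (Red): { 0 1/2 5/8 11/16 | 45/64 23/32 3/4 1 } → 89/128
edge 9 of 12 (Blue): { 0 1/2 5/8 11/16 89/128 | 45/64 23/32 3/4 1 } → 179/256
edge 10 of 12 (Red): { 0 1/2 5/8 11/16 89/128 | 179/256 45/64 23/32 3/4 1 } → 357/512
edge 11 of 12 (Blue): { 0 1/2 5/8 11/16 89/128 357/512 | 179/256 45/64 23/32 3/4 1 } → 715/1024
edge 12 of 12 (Blue): { 0 1/2 5/8 11/16 89/128 357/512 715/1024 | 179/256 45/64 23/32 3/4 1 } → 1431/2048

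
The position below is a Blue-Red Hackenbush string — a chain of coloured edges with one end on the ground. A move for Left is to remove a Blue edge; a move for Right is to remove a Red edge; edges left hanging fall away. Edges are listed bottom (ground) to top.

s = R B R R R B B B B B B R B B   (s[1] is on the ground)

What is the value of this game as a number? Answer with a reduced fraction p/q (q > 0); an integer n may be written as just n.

Recurse on prefixes of the 14-edge string R B R R R B B B B B B R B B:
step 1: add R to get R; options L={ · } R={ 0 } gives -1
step 2: add B to get RB; options L={ -1 } R={ 0 } gives -1/2
step 3: add R to get RBR; options L={ -1 } R={ -1/2; 0 } gives -3/4
step 4: add R to get RBRR; options L={ -1 } R={ -3/4; -1/2; 0 } gives -7/8
step 5: add R to get RBRRR; options L={ -1 } R={ -7/8; -3/4; -1/2; 0 } gives -15/16
step 6: add B to get RBRRRB; options L={ -1; -15/16 } R={ -7/8; -3/4; -1/2; 0 } gives -29/32
step 7: add B to get RBRRRBB; options L={ -1; -15/16; -29/32 } R={ -7/8; -3/4; -1/2; 0 } gives -57/64
step 8: add B to get RBRRRBBB; options L={ -1; -15/16; -29/32; -57/64 } R={ -7/8; -3/4; -1/2; 0 } gives -113/128
step 9: add B to get RBRRRBBBB; options L={ -1; -15/16; -29/32; -57/64; -113/128 } R={ -7/8; -3/4; -1/2; 0 } gives -225/256
step 10: add B to get RBRRRBBBBB; options L={ -1; -15/16; -29/32; -57/64; -113/128; -225/256 } R={ -7/8; -3/4; -1/2; 0 } gives -449/512
step 11: add B to get RBRRRBBBBBB; options L={ -1; -15/16; -29/32; -57/64; -113/128; -225/256; -449/512 } R={ -7/8; -3/4; -1/2; 0 } gives -897/1024
step 12: add R to get RBRRRBBBBBBR; options L={ -1; -15/16; -29/32; -57/64; -113/128; -225/256; -449/512 } R={ -897/1024; -7/8; -3/4; -1/2; 0 } gives -1795/2048
step 13: add B to get RBRRRBBBBBBRB; options L={ -1; -15/16; -29/32; -57/64; -113/128; -225/256; -449/512; -1795/2048 } R={ -897/1024; -7/8; -3/4; -1/2; 0 } gives -3589/4096
step 14: add B to get RBRRRBBBBBBRBB; options L={ -1; -15/16; -29/32; -57/64; -113/128; -225/256; -449/512; -1795/2048; -3589/4096 } R={ -897/1024; -7/8; -3/4; -1/2; 0 } gives -7177/8192

-7177/8192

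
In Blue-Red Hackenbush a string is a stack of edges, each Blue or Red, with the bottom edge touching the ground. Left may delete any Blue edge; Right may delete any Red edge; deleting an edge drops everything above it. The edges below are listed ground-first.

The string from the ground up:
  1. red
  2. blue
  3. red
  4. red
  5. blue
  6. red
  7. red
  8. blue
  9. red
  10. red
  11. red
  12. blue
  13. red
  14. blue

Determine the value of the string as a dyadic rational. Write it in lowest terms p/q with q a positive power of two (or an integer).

-7029/8192

Build value(s[:k]) for k = 1..14, string s = red blue red red blue red red blue red red red blue red blue.
step 1: add red to get r; options L={ — } R={ 0 } so -1
step 2: add blue to get rb; options L={ -1 } R={ 0 } so -1/2
step 3: add red to get rbr; options L={ -1 } R={ -1/2; 0 } so -3/4
step 4: add red to get rbrr; options L={ -1 } R={ -3/4; -1/2; 0 } so -7/8
step 5: add blue to get rbrrb; options L={ -1; -7/8 } R={ -3/4; -1/2; 0 } so -13/16
step 6: add red to get rbrrbr; options L={ -1; -7/8 } R={ -13/16; -3/4; -1/2; 0 } so -27/32
step 7: add red to get rbrrbrr; options L={ -1; -7/8 } R={ -27/32; -13/16; -3/4; -1/2; 0 } so -55/64
step 8: add blue to get rbrrbrrb; options L={ -1; -7/8; -55/64 } R={ -27/32; -13/16; -3/4; -1/2; 0 } so -109/128
step 9: add red to get rbrrbrrbr; options L={ -1; -7/8; -55/64 } R={ -109/128; -27/32; -13/16; -3/4; -1/2; 0 } so -219/256
step 10: add red to get rbrrbrrbrr; options L={ -1; -7/8; -55/64 } R={ -219/256; -109/128; -27/32; -13/16; -3/4; -1/2; 0 } so -439/512
step 11: add red to get rbrrbrrbrrr; options L={ -1; -7/8; -55/64 } R={ -439/512; -219/256; -109/128; -27/32; -13/16; -3/4; -1/2; 0 } so -879/1024
step 12: add blue to get rbrrbrrbrrrb; options L={ -1; -7/8; -55/64; -879/1024 } R={ -439/512; -219/256; -109/128; -27/32; -13/16; -3/4; -1/2; 0 } so -1757/2048
step 13: add red to get rbrrbrrbrrrbr; options L={ -1; -7/8; -55/64; -879/1024 } R={ -1757/2048; -439/512; -219/256; -109/128; -27/32; -13/16; -3/4; -1/2; 0 } so -3515/4096
step 14: add blue to get rbrrbrrbrrrbrb; options L={ -1; -7/8; -55/64; -879/1024; -3515/4096 } R={ -1757/2048; -439/512; -219/256; -109/128; -27/32; -13/16; -3/4; -1/2; 0 } so -7029/8192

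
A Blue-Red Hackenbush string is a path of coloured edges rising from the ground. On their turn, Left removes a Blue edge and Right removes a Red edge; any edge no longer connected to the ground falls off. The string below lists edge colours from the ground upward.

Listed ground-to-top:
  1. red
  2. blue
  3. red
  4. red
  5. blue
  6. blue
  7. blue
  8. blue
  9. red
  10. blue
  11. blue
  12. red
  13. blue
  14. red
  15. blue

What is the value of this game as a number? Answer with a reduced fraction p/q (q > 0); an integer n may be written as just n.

Recurse on prefixes of the 15-edge string red blue red red blue blue blue blue red blue blue red blue red blue:
r: Left {  }, Right { 0 } ⇒ simplest -1
rb: Left { -1 }, Right { 0 } ⇒ simplest -1/2
rbr: Left { -1 }, Right { -1/2, 0 } ⇒ simplest -3/4
rbrr: Left { -1 }, Right { -3/4, -1/2, 0 } ⇒ simplest -7/8
rbrrb: Left { -1, -7/8 }, Right { -3/4, -1/2, 0 } ⇒ simplest -13/16
rbrrbb: Left { -1, -7/8, -13/16 }, Right { -3/4, -1/2, 0 } ⇒ simplest -25/32
rbrrbbb: Left { -1, -7/8, -13/16, -25/32 }, Right { -3/4, -1/2, 0 } ⇒ simplest -49/64
rbrrbbbb: Left { -1, -7/8, -13/16, -25/32, -49/64 }, Right { -3/4, -1/2, 0 } ⇒ simplest -97/128
rbrrbbbbr: Left { -1, -7/8, -13/16, -25/32, -49/64 }, Right { -97/128, -3/4, -1/2, 0 } ⇒ simplest -195/256
rbrrbbbbrb: Left { -1, -7/8, -13/16, -25/32, -49/64, -195/256 }, Right { -97/128, -3/4, -1/2, 0 } ⇒ simplest -389/512
rbrrbbbbrbb: Left { -1, -7/8, -13/16, -25/32, -49/64, -195/256, -389/512 }, Right { -97/128, -3/4, -1/2, 0 } ⇒ simplest -777/1024
rbrrbbbbrbbr: Left { -1, -7/8, -13/16, -25/32, -49/64, -195/256, -389/512 }, Right { -777/1024, -97/128, -3/4, -1/2, 0 } ⇒ simplest -1555/2048
rbrrbbbbrbbrb: Left { -1, -7/8, -13/16, -25/32, -49/64, -195/256, -389/512, -1555/2048 }, Right { -777/1024, -97/128, -3/4, -1/2, 0 } ⇒ simplest -3109/4096
rbrrbbbbrbbrbr: Left { -1, -7/8, -13/16, -25/32, -49/64, -195/256, -389/512, -1555/2048 }, Right { -3109/4096, -777/1024, -97/128, -3/4, -1/2, 0 } ⇒ simplest -6219/8192
rbrrbbbbrbbrbrb: Left { -1, -7/8, -13/16, -25/32, -49/64, -195/256, -389/512, -1555/2048, -6219/8192 }, Right { -3109/4096, -777/1024, -97/128, -3/4, -1/2, 0 } ⇒ simplest -12437/16384

-12437/16384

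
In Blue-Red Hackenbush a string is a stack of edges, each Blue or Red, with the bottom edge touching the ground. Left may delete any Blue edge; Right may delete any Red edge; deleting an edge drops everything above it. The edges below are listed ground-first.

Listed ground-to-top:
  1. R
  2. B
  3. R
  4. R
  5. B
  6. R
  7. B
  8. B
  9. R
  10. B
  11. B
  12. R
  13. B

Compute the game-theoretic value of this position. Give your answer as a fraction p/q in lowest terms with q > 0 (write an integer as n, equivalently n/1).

-3365/4096

edge 1 of 13 (R): { none | 0 } => -1
edge 2 of 13 (B): { -1 | 0 } => -1/2
edge 3 of 13 (R): { -1 | -1/2,0 } => -3/4
edge 4 of 13 (R): { -1 | -3/4,-1/2,0 } => -7/8
edge 5 of 13 (B): { -1,-7/8 | -3/4,-1/2,0 } => -13/16
edge 6 of 13 (R): { -1,-7/8 | -13/16,-3/4,-1/2,0 } => -27/32
edge 7 of 13 (B): { -1,-7/8,-27/32 | -13/16,-3/4,-1/2,0 } => -53/64
edge 8 of 13 (B): { -1,-7/8,-27/32,-53/64 | -13/16,-3/4,-1/2,0 } => -105/128
edge 9 of 13 (R): { -1,-7/8,-27/32,-53/64 | -105/128,-13/16,-3/4,-1/2,0 } => -211/256
edge 10 of 13 (B): { -1,-7/8,-27/32,-53/64,-211/256 | -105/128,-13/16,-3/4,-1/2,0 } => -421/512
edge 11 of 13 (B): { -1,-7/8,-27/32,-53/64,-211/256,-421/512 | -105/128,-13/16,-3/4,-1/2,0 } => -841/1024
edge 12 of 13 (R): { -1,-7/8,-27/32,-53/64,-211/256,-421/512 | -841/1024,-105/128,-13/16,-3/4,-1/2,0 } => -1683/2048
edge 13 of 13 (B): { -1,-7/8,-27/32,-53/64,-211/256,-421/512,-1683/2048 | -841/1024,-105/128,-13/16,-3/4,-1/2,0 } => -3365/4096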